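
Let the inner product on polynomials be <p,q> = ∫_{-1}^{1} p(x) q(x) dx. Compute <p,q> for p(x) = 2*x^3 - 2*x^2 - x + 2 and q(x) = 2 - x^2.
<p,q> = 24/5

Expand the product: p(x)·q(x) = -2*x^5 + 2*x^4 + 5*x^3 - 6*x^2 - 2*x + 4.
∫_{-1}^{1} of each monomial x^k gives [2/(k+1) if k even, 0 if k odd]. Integrating term-by-term (or equivalently evaluating the antiderivative F(x) = -x^6/3 + 2*x^5/5 + 5*x^4/4 - 2*x^3 - x^2 + 4*x at the endpoints):
  F(1) − F(−1) = 139/60 − (-149/60) = 24/5.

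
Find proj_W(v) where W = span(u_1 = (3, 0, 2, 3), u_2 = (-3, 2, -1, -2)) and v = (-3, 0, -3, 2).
proj_W(v) = (-147/107, 46/107, -75/107, -124/107)

Set up U = [u_1 | ... | u_2] ∈ R^(4×2). The projector onto W = col(U) is P = U (U^T U)^(-1) U^T.
Compute U^T U =
  [22, -17]
  [-17, 18],
and U^T v = (-9, 8).
Solve U^T U · c = U^T v for the coefficients: c = (-26/107, 23/107). The projection is proj_W(v) = U c.
Check: (v - proj_W(v)) · u_1 = 0  (should be 0).
Check: (v - proj_W(v)) · u_2 = 0  (should be 0).
Result: proj_W(v) = (-147/107, 46/107, -75/107, -124/107).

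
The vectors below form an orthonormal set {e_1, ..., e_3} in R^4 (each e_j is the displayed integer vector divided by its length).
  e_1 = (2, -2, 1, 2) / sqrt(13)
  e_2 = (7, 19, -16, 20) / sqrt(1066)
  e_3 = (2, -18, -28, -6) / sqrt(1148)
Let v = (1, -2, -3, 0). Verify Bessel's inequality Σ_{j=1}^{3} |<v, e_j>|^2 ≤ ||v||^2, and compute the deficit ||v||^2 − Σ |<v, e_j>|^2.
Σ |<v, e_j>|^2 = 195/14; ||v||^2 = 14; deficit = 1/14

Write each e_j = u_j / sqrt(<u_j, u_j>) where u_j is the displayed integer vector. Then <v, e_j> = <v, u_j> / sqrt(<u_j, u_j>), so |<v, e_j>|^2 = <v, u_j>^2 / <u_j, u_j>.
Coefficients: <v, e_1> = 3/sqrt(13), <v, e_2> = 17/sqrt(1066), <v, e_3> = 122/sqrt(1148).
Square and sum: Σ |<v, e_j>|^2 = 195/14.
Compute ||v||^2 = v·v = 14.
Deficit = 14 − 195/14 = 1/14 ≥ 0, confirming Bessel's inequality. (The deficit equals ||v − Σ <v,e_j> e_j||^2, the squared distance from v to span{e_j}.)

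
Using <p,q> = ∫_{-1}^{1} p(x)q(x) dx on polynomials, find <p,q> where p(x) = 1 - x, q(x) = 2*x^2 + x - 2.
<p,q> = -10/3

Expand the product: p(x)·q(x) = -2*x^3 + x^2 + 3*x - 2.
∫_{-1}^{1} of each monomial x^k gives [2/(k+1) if k even, 0 if k odd]. Integrating term-by-term (or equivalently evaluating the antiderivative F(x) = -x^4/2 + x^3/3 + 3*x^2/2 - 2*x at the endpoints):
  F(1) − F(−1) = -2/3 − (8/3) = -10/3.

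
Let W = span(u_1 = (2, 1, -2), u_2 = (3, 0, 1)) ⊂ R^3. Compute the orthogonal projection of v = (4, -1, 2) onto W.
proj_W(v) = (145/37, -13/37, 83/37)

Set up U = [u_1 | ... | u_2] ∈ R^(3×2). The projector onto W = col(U) is P = U (U^T U)^(-1) U^T.
Compute U^T U =
  [9, 4]
  [4, 10],
and U^T v = (3, 14).
Solve U^T U · c = U^T v for the coefficients: c = (-13/37, 57/37). The projection is proj_W(v) = U c.
Check: (v - proj_W(v)) · u_1 = 0  (should be 0).
Check: (v - proj_W(v)) · u_2 = 0  (should be 0).
Result: proj_W(v) = (145/37, -13/37, 83/37).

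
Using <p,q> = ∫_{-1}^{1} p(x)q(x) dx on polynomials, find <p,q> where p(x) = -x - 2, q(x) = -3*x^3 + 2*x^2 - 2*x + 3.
<p,q> = -182/15

Expand the product: p(x)·q(x) = 3*x^4 + 4*x^3 - 2*x^2 + x - 6.
∫_{-1}^{1} of each monomial x^k gives [2/(k+1) if k even, 0 if k odd]. Integrating term-by-term (or equivalently evaluating the antiderivative F(x) = 3*x^5/5 + x^4 - 2*x^3/3 + x^2/2 - 6*x at the endpoints):
  F(1) − F(−1) = -137/30 − (227/30) = -182/15.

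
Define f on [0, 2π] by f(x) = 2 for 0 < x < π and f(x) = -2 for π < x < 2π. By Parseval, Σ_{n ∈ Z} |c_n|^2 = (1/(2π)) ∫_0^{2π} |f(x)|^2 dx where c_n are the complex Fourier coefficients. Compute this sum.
Σ |c_n|^2 = 4

Parseval equates the L^2 energy of f (normalised by 1/(2π)) with the ℓ^2 sum of its Fourier coefficients: (1/(2π)) ∫_0^{2π} |f|^2 = Σ |c_n|^2.
Compute the left side: (1/(2π)) [∫_0^π 2^2 dx + ∫_π^{2π} (-2)^2 dx] = (1/(2π)) · (4π + 4π) = (4 + 4)/2 = 4.
So Σ_{n ∈ Z} |c_n|^2 = 4.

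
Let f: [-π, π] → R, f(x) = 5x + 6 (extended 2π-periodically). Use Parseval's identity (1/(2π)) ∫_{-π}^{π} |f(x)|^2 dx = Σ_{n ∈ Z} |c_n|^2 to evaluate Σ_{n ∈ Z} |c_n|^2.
Σ |c_n|^2 = 25π^2/3 + 36

Expand and integrate term by term over [-π, π]:
  ∫ (5x)^2 dx = 25·(2π^3/3); ∫ 2·5·(6)·x dx = 0 (odd integrand); ∫ 6^2 dx = 36·2π.
So (1/(2π)) ∫_{-π}^{π} (5x + 6)^2 dx = 25π^2/3 + 36 = 25π^2/3 + 36.
Parseval ⇒ Σ |c_n|^2 = 25π^2/3 + 36.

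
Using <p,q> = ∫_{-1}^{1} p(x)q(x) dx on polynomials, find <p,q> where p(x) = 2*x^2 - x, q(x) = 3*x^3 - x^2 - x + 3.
<p,q> = 8/3

Expand the product: p(x)·q(x) = 6*x^5 - 5*x^4 - x^3 + 7*x^2 - 3*x.
∫_{-1}^{1} of each monomial x^k gives [2/(k+1) if k even, 0 if k odd]. Integrating term-by-term (or equivalently evaluating the antiderivative F(x) = x^6 - x^5 - x^4/4 + 7*x^3/3 - 3*x^2/2 at the endpoints):
  F(1) − F(−1) = 7/12 − (-25/12) = 8/3.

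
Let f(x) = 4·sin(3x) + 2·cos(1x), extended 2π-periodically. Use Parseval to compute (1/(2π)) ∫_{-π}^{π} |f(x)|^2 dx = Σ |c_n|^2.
Σ |c_n|^2 = 10

Expand |f|^2 and use orthogonality of {sin(nx), cos(mx)} on [-π, π]:
  ∫_{-π}^{π} sin(nx)^2 dx = π, ∫ cos(mx)^2 dx = π, and cross terms integrate to 0.
So ∫_{-π}^{π} f(x)^2 dx = 4^2 · π + 2^2 · π = (16 + 4)π.
Divide by 2π: (16 + 4)/2 = 10.
By Parseval, this equals Σ |c_n|^2.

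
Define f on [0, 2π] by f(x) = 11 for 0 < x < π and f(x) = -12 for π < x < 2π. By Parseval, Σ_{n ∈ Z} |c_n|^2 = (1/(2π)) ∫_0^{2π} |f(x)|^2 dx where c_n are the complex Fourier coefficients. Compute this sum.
Σ |c_n|^2 = 265/2

Parseval equates the L^2 energy of f (normalised by 1/(2π)) with the ℓ^2 sum of its Fourier coefficients: (1/(2π)) ∫_0^{2π} |f|^2 = Σ |c_n|^2.
Compute the left side: (1/(2π)) [∫_0^π 11^2 dx + ∫_π^{2π} (-12)^2 dx] = (1/(2π)) · (121π + 144π) = (121 + 144)/2 = 265/2.
So Σ_{n ∈ Z} |c_n|^2 = 265/2.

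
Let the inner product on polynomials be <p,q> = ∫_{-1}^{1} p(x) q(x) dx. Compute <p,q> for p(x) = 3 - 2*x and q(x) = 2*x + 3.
<p,q> = 46/3

Expand the product: p(x)·q(x) = 9 - 4*x^2.
∫_{-1}^{1} of each monomial x^k gives [2/(k+1) if k even, 0 if k odd]. Integrating term-by-term (or equivalently evaluating the antiderivative F(x) = -4*x^3/3 + 9*x at the endpoints):
  F(1) − F(−1) = 23/3 − (-23/3) = 46/3.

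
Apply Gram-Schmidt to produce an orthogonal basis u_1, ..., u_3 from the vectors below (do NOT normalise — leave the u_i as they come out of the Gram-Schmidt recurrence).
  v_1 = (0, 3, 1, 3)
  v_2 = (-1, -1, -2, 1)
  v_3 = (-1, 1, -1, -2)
Orthogonal basis:
  u_1 = (0, 3, 1, 3)
  u_2 = (-1, -13/19, -36/19, 25/19)
  u_3 = (-137/129, 205/129, -39/43, -166/129)

Apply the Gram-Schmidt recurrence
  u_1 = v_1
  u_i = v_i − Σ_{j<i} ((v_i · u_j) / (u_j · u_j)) · u_j.

Step by step this gives:
  u_1 = (0, 3, 1, 3)
  u_2 = (-1, -13/19, -36/19, 25/19)
  u_3 = (-137/129, 205/129, -39/43, -166/129)

Orthogonality check:
  u_2 · u_1 = 0 (should be 0)
  u_3 · u_1 = 0 (should be 0)
  u_3 · u_2 = 0 (should be 0)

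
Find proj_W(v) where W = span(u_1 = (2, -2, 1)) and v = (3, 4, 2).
proj_W(v) = (0, 0, 0)

Set up U = [u_1 | ... | u_1] ∈ R^(3×1). The projector onto W = col(U) is P = U (U^T U)^(-1) U^T.
Compute U^T U =
  [9],
and U^T v = (0).
Solve U^T U · c = U^T v for the coefficients: c = (0). The projection is proj_W(v) = U c.
Check: (v - proj_W(v)) · u_1 = 0  (should be 0).
Result: proj_W(v) = (0, 0, 0).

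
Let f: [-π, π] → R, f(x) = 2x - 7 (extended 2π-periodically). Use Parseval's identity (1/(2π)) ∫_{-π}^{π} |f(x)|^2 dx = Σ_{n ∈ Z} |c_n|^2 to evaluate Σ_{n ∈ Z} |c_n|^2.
Σ |c_n|^2 = 4π^2/3 + 49

Expand and integrate term by term over [-π, π]:
  ∫ (2x)^2 dx = 4·(2π^3/3); ∫ 2·2·(-7)·x dx = 0 (odd integrand); ∫ (-7)^2 dx = 49·2π.
So (1/(2π)) ∫_{-π}^{π} (2x - 7)^2 dx = 4π^2/3 + 49 = 4π^2/3 + 49.
Parseval ⇒ Σ |c_n|^2 = 4π^2/3 + 49.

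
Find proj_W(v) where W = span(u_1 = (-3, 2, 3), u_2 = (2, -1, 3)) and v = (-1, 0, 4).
proj_W(v) = (-190/307, 195/307, 1215/307)

Set up U = [u_1 | ... | u_2] ∈ R^(3×2). The projector onto W = col(U) is P = U (U^T U)^(-1) U^T.
Compute U^T U =
  [22, 1]
  [1, 14],
and U^T v = (15, 10).
Solve U^T U · c = U^T v for the coefficients: c = (200/307, 205/307). The projection is proj_W(v) = U c.
Check: (v - proj_W(v)) · u_1 = 0  (should be 0).
Check: (v - proj_W(v)) · u_2 = 0  (should be 0).
Result: proj_W(v) = (-190/307, 195/307, 1215/307).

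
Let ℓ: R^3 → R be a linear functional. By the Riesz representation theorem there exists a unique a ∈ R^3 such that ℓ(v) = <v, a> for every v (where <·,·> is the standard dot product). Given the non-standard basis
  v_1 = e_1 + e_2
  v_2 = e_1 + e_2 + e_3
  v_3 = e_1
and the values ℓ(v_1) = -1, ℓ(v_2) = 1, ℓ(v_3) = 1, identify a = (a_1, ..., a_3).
a = (1, -2, 2)

Write a = (a_1, ..., a_3) in the standard basis. For each basis vector v_i, ℓ(v_i) = <v_i, a> is a linear equation in the a_j's. Collect the n equations into a matrix system V a = ℓ, where row i of V is v_i (expressed in the standard basis). Since V is invertible (lower-triangular with 1s on the diagonal, up to permutation), solve by back-substitution:
  V =
[[1, 1, 0],
 [1, 1, 1],
 [1, 0, 0]]
  V a = (-1, 1, 1)
Solving gives a = (1, -2, 2).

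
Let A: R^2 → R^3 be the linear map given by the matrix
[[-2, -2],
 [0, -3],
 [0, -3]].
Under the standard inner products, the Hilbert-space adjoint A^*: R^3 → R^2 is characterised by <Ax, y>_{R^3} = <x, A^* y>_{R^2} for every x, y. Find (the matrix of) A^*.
A^* = A^T =
[[-2, 0, 0],
 [-2, -3, -3]]

For real matrices with standard dot products, the defining identity <Ax, y> = <x, A^* y> gives (Ax)^T y = x^T (A^*) y, i.e. x^T A^T y = x^T (A^*) y. Since this holds for all x, y, we must have A^* = A^T. Therefore
A^* =
[[-2, 0, 0],
 [-2, -3, -3]].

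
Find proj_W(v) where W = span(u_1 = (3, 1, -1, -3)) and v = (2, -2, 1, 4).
proj_W(v) = (-27/20, -9/20, 9/20, 27/20)

Set up U = [u_1 | ... | u_1] ∈ R^(4×1). The projector onto W = col(U) is P = U (U^T U)^(-1) U^T.
Compute U^T U =
  [20],
and U^T v = (-9).
Solve U^T U · c = U^T v for the coefficients: c = (-9/20). The projection is proj_W(v) = U c.
Check: (v - proj_W(v)) · u_1 = 0  (should be 0).
Result: proj_W(v) = (-27/20, -9/20, 9/20, 27/20).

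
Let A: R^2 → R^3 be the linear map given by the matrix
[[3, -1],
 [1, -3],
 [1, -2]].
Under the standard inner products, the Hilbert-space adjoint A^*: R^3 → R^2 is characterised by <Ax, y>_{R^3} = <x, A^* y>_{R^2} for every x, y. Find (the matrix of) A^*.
A^* = A^T =
[[3, 1, 1],
 [-1, -3, -2]]

For real matrices with standard dot products, the defining identity <Ax, y> = <x, A^* y> gives (Ax)^T y = x^T (A^*) y, i.e. x^T A^T y = x^T (A^*) y. Since this holds for all x, y, we must have A^* = A^T. Therefore
A^* =
[[3, 1, 1],
 [-1, -3, -2]].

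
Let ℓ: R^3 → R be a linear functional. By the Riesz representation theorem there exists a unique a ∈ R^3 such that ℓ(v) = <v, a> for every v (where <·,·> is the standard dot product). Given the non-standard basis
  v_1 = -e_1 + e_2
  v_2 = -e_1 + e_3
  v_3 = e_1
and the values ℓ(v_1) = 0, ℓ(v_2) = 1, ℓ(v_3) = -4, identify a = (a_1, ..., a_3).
a = (-4, -4, -3)

Write a = (a_1, ..., a_3) in the standard basis. For each basis vector v_i, ℓ(v_i) = <v_i, a> is a linear equation in the a_j's. Collect the n equations into a matrix system V a = ℓ, where row i of V is v_i (expressed in the standard basis). Since V is invertible (lower-triangular with 1s on the diagonal, up to permutation), solve by back-substitution:
  V =
[[-1, 1, 0],
 [-1, 0, 1],
 [1, 0, 0]]
  V a = (0, 1, -4)
Solving gives a = (-4, -4, -3).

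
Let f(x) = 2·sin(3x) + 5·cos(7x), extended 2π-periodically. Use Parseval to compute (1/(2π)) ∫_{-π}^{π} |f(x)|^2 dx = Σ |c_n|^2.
Σ |c_n|^2 = 29/2

Expand |f|^2 and use orthogonality of {sin(nx), cos(mx)} on [-π, π]:
  ∫_{-π}^{π} sin(nx)^2 dx = π, ∫ cos(mx)^2 dx = π, and cross terms integrate to 0.
So ∫_{-π}^{π} f(x)^2 dx = 2^2 · π + 5^2 · π = (4 + 25)π.
Divide by 2π: (4 + 25)/2 = 29/2.
By Parseval, this equals Σ |c_n|^2.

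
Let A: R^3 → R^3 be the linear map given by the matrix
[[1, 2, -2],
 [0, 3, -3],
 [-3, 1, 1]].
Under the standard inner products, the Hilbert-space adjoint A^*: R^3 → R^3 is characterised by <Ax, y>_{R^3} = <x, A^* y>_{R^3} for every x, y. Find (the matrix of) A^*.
A^* = A^T =
[[1, 0, -3],
 [2, 3, 1],
 [-2, -3, 1]]

For real matrices with standard dot products, the defining identity <Ax, y> = <x, A^* y> gives (Ax)^T y = x^T (A^*) y, i.e. x^T A^T y = x^T (A^*) y. Since this holds for all x, y, we must have A^* = A^T. Therefore
A^* =
[[1, 0, -3],
 [2, 3, 1],
 [-2, -3, 1]].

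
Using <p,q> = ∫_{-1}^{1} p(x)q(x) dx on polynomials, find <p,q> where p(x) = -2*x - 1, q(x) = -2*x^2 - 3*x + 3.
<p,q> = -2/3

Expand the product: p(x)·q(x) = 4*x^3 + 8*x^2 - 3*x - 3.
∫_{-1}^{1} of each monomial x^k gives [2/(k+1) if k even, 0 if k odd]. Integrating term-by-term (or equivalently evaluating the antiderivative F(x) = x^4 + 8*x^3/3 - 3*x^2/2 - 3*x at the endpoints):
  F(1) − F(−1) = -5/6 − (-1/6) = -2/3.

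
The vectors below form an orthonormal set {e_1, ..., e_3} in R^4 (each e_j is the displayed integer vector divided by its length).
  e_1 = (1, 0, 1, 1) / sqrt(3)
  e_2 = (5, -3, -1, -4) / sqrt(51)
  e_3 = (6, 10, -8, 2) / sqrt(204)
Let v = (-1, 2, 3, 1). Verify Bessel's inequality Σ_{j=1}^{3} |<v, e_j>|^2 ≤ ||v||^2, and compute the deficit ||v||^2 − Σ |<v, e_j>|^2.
Σ |<v, e_j>|^2 = 29/3; ||v||^2 = 15; deficit = 16/3

Write each e_j = u_j / sqrt(<u_j, u_j>) where u_j is the displayed integer vector. Then <v, e_j> = <v, u_j> / sqrt(<u_j, u_j>), so |<v, e_j>|^2 = <v, u_j>^2 / <u_j, u_j>.
Coefficients: <v, e_1> = 3/sqrt(3), <v, e_2> = -18/sqrt(51), <v, e_3> = -8/sqrt(204).
Square and sum: Σ |<v, e_j>|^2 = 29/3.
Compute ||v||^2 = v·v = 15.
Deficit = 15 − 29/3 = 16/3 ≥ 0, confirming Bessel's inequality. (The deficit equals ||v − Σ <v,e_j> e_j||^2, the squared distance from v to span{e_j}.)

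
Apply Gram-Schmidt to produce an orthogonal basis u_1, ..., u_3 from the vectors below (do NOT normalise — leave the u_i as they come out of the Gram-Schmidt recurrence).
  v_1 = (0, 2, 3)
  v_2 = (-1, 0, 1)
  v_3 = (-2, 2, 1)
Orthogonal basis:
  u_1 = (0, 2, 3)
  u_2 = (-1, -6/13, 4/13)
  u_3 = (-16/17, 24/17, -16/17)

Apply the Gram-Schmidt recurrence
  u_1 = v_1
  u_i = v_i − Σ_{j<i} ((v_i · u_j) / (u_j · u_j)) · u_j.

Step by step this gives:
  u_1 = (0, 2, 3)
  u_2 = (-1, -6/13, 4/13)
  u_3 = (-16/17, 24/17, -16/17)

Orthogonality check:
  u_2 · u_1 = 0 (should be 0)
  u_3 · u_1 = 0 (should be 0)
  u_3 · u_2 = 0 (should be 0)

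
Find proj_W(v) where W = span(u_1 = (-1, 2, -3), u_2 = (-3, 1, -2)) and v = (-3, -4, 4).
proj_W(v) = (-46/15, -53/15, 13/3)

Set up U = [u_1 | ... | u_2] ∈ R^(3×2). The projector onto W = col(U) is P = U (U^T U)^(-1) U^T.
Compute U^T U =
  [14, 11]
  [11, 14],
and U^T v = (-17, -3).
Solve U^T U · c = U^T v for the coefficients: c = (-41/15, 29/15). The projection is proj_W(v) = U c.
Check: (v - proj_W(v)) · u_1 = 0  (should be 0).
Check: (v - proj_W(v)) · u_2 = 0  (should be 0).
Result: proj_W(v) = (-46/15, -53/15, 13/3).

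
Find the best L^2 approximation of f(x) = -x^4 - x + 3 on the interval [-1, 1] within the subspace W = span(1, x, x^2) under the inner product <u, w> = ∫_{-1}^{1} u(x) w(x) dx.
g(x) = -6*x^2/7 - x + 108/35

The best approximation g ∈ W is the orthogonal projection of f onto W. Writing g = a_0 + a_1 x + a_2 x^2, the coefficients solve the normal equations G · a = b where
  G_{ij} = <φ_i, φ_j> and b_i = <f, φ_i>, with φ_0 = 1, φ_1 = x, φ_2 = x^2.
G =
  [2, 0, 2/3]
  [0, 2/3, 0]
  [2/3, 0, 2/5],
b = (28/5, -2/3, 12/7).
Solving gives a_0 = 108/35, a_1 = -1, a_2 = -6/7, so
  g(x) = -6*x^2/7 - x + 108/35.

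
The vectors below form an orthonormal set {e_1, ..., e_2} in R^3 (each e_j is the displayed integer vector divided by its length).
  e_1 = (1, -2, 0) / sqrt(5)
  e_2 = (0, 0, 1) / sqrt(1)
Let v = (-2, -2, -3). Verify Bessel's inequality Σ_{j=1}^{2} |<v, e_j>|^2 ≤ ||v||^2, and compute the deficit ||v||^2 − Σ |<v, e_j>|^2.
Σ |<v, e_j>|^2 = 49/5; ||v||^2 = 17; deficit = 36/5

Write each e_j = u_j / sqrt(<u_j, u_j>) where u_j is the displayed integer vector. Then <v, e_j> = <v, u_j> / sqrt(<u_j, u_j>), so |<v, e_j>|^2 = <v, u_j>^2 / <u_j, u_j>.
Coefficients: <v, e_1> = 2/sqrt(5), <v, e_2> = -3/sqrt(1).
Square and sum: Σ |<v, e_j>|^2 = 49/5.
Compute ||v||^2 = v·v = 17.
Deficit = 17 − 49/5 = 36/5 ≥ 0, confirming Bessel's inequality. (The deficit equals ||v − Σ <v,e_j> e_j||^2, the squared distance from v to span{e_j}.)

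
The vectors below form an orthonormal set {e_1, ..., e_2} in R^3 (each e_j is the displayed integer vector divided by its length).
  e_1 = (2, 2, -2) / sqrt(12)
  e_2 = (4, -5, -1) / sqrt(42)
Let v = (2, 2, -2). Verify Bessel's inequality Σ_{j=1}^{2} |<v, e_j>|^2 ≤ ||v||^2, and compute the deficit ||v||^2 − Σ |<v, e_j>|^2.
Σ |<v, e_j>|^2 = 12; ||v||^2 = 12; deficit = 0

Write each e_j = u_j / sqrt(<u_j, u_j>) where u_j is the displayed integer vector. Then <v, e_j> = <v, u_j> / sqrt(<u_j, u_j>), so |<v, e_j>|^2 = <v, u_j>^2 / <u_j, u_j>.
Coefficients: <v, e_1> = 12/sqrt(12), <v, e_2> = 0/sqrt(42).
Square and sum: Σ |<v, e_j>|^2 = 12.
Compute ||v||^2 = v·v = 12.
Deficit = 12 − 12 = 0 ≥ 0, confirming Bessel's inequality. (The deficit equals ||v − Σ <v,e_j> e_j||^2, the squared distance from v to span{e_j}.)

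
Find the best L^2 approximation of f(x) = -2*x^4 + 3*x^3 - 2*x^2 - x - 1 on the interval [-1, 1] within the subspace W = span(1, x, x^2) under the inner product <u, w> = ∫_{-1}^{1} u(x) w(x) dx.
g(x) = -26*x^2/7 + 4*x/5 - 29/35

The best approximation g ∈ W is the orthogonal projection of f onto W. Writing g = a_0 + a_1 x + a_2 x^2, the coefficients solve the normal equations G · a = b where
  G_{ij} = <φ_i, φ_j> and b_i = <f, φ_i>, with φ_0 = 1, φ_1 = x, φ_2 = x^2.
G =
  [2, 0, 2/3]
  [0, 2/3, 0]
  [2/3, 0, 2/5],
b = (-62/15, 8/15, -214/105).
Solving gives a_0 = -29/35, a_1 = 4/5, a_2 = -26/7, so
  g(x) = -26*x^2/7 + 4*x/5 - 29/35.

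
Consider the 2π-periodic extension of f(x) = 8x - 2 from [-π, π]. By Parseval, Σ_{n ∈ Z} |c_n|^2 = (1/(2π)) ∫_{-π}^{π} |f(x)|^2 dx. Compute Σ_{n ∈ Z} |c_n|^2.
Σ |c_n|^2 = 64π^2/3 + 4

Expand and integrate term by term over [-π, π]:
  ∫ (8x)^2 dx = 64·(2π^3/3); ∫ 2·8·(-2)·x dx = 0 (odd integrand); ∫ (-2)^2 dx = 4·2π.
So (1/(2π)) ∫_{-π}^{π} (8x - 2)^2 dx = 64π^2/3 + 4 = 64π^2/3 + 4.
Parseval ⇒ Σ |c_n|^2 = 64π^2/3 + 4.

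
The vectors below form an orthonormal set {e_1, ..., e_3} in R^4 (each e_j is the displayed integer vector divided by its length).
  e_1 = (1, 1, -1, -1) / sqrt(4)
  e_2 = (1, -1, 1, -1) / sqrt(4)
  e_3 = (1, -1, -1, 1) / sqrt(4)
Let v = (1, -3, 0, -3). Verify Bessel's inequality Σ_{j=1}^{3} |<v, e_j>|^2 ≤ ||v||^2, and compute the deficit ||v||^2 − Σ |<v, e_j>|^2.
Σ |<v, e_j>|^2 = 51/4; ||v||^2 = 19; deficit = 25/4

Write each e_j = u_j / sqrt(<u_j, u_j>) where u_j is the displayed integer vector. Then <v, e_j> = <v, u_j> / sqrt(<u_j, u_j>), so |<v, e_j>|^2 = <v, u_j>^2 / <u_j, u_j>.
Coefficients: <v, e_1> = 1/sqrt(4), <v, e_2> = 7/sqrt(4), <v, e_3> = 1/sqrt(4).
Square and sum: Σ |<v, e_j>|^2 = 51/4.
Compute ||v||^2 = v·v = 19.
Deficit = 19 − 51/4 = 25/4 ≥ 0, confirming Bessel's inequality. (The deficit equals ||v − Σ <v,e_j> e_j||^2, the squared distance from v to span{e_j}.)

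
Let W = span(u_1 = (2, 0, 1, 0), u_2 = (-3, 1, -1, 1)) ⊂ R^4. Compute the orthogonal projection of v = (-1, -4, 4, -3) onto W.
proj_W(v) = (14/11, -26/11, -6/11, -26/11)

Set up U = [u_1 | ... | u_2] ∈ R^(4×2). The projector onto W = col(U) is P = U (U^T U)^(-1) U^T.
Compute U^T U =
  [5, -7]
  [-7, 12],
and U^T v = (2, -8).
Solve U^T U · c = U^T v for the coefficients: c = (-32/11, -26/11). The projection is proj_W(v) = U c.
Check: (v - proj_W(v)) · u_1 = 0  (should be 0).
Check: (v - proj_W(v)) · u_2 = 0  (should be 0).
Result: proj_W(v) = (14/11, -26/11, -6/11, -26/11).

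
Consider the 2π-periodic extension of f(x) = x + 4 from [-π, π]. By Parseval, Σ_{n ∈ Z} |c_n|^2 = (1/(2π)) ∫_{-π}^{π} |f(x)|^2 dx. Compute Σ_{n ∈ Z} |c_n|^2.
Σ |c_n|^2 = π^2/3 + 16

Expand and integrate term by term over [-π, π]:
  ∫ (x)^2 dx = 1·(2π^3/3); ∫ 2·1·(4)·x dx = 0 (odd integrand); ∫ 4^2 dx = 16·2π.
So (1/(2π)) ∫_{-π}^{π} (x + 4)^2 dx = 1π^2/3 + 16 = π^2/3 + 16.
Parseval ⇒ Σ |c_n|^2 = π^2/3 + 16.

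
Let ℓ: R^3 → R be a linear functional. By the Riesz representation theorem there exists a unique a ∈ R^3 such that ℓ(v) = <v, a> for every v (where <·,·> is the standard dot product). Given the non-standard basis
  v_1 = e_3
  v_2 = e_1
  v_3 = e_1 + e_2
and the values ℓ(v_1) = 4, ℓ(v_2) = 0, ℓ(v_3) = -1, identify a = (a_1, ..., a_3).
a = (0, -1, 4)

Write a = (a_1, ..., a_3) in the standard basis. For each basis vector v_i, ℓ(v_i) = <v_i, a> is a linear equation in the a_j's. Collect the n equations into a matrix system V a = ℓ, where row i of V is v_i (expressed in the standard basis). Since V is invertible (lower-triangular with 1s on the diagonal, up to permutation), solve by back-substitution:
  V =
[[0, 0, 1],
 [1, 0, 0],
 [1, 1, 0]]
  V a = (4, 0, -1)
Solving gives a = (0, -1, 4).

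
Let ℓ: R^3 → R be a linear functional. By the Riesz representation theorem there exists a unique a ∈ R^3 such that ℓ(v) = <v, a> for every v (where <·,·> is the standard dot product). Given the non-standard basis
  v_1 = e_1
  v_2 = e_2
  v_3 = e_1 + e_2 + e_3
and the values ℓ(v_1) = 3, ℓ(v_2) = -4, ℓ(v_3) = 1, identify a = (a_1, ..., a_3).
a = (3, -4, 2)

Write a = (a_1, ..., a_3) in the standard basis. For each basis vector v_i, ℓ(v_i) = <v_i, a> is a linear equation in the a_j's. Collect the n equations into a matrix system V a = ℓ, where row i of V is v_i (expressed in the standard basis). Since V is invertible (lower-triangular with 1s on the diagonal, up to permutation), solve by back-substitution:
  V =
[[1, 0, 0],
 [0, 1, 0],
 [1, 1, 1]]
  V a = (3, -4, 1)
Solving gives a = (3, -4, 2).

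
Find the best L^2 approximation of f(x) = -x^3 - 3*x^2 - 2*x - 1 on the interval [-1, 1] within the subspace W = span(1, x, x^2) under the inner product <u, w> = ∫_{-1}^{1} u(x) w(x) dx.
g(x) = -3*x^2 - 13*x/5 - 1

The best approximation g ∈ W is the orthogonal projection of f onto W. Writing g = a_0 + a_1 x + a_2 x^2, the coefficients solve the normal equations G · a = b where
  G_{ij} = <φ_i, φ_j> and b_i = <f, φ_i>, with φ_0 = 1, φ_1 = x, φ_2 = x^2.
G =
  [2, 0, 2/3]
  [0, 2/3, 0]
  [2/3, 0, 2/5],
b = (-4, -26/15, -28/15).
Solving gives a_0 = -1, a_1 = -13/5, a_2 = -3, so
  g(x) = -3*x^2 - 13*x/5 - 1.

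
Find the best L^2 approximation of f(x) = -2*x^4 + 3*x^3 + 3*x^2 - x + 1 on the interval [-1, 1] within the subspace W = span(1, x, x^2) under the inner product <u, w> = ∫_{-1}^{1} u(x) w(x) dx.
g(x) = 9*x^2/7 + 4*x/5 + 41/35

The best approximation g ∈ W is the orthogonal projection of f onto W. Writing g = a_0 + a_1 x + a_2 x^2, the coefficients solve the normal equations G · a = b where
  G_{ij} = <φ_i, φ_j> and b_i = <f, φ_i>, with φ_0 = 1, φ_1 = x, φ_2 = x^2.
G =
  [2, 0, 2/3]
  [0, 2/3, 0]
  [2/3, 0, 2/5],
b = (16/5, 8/15, 136/105).
Solving gives a_0 = 41/35, a_1 = 4/5, a_2 = 9/7, so
  g(x) = 9*x^2/7 + 4*x/5 + 41/35.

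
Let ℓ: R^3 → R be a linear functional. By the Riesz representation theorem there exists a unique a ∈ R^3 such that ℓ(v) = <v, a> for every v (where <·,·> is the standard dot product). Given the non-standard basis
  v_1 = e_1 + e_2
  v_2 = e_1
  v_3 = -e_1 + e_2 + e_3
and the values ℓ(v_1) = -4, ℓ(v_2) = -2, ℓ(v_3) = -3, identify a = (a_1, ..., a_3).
a = (-2, -2, -3)

Write a = (a_1, ..., a_3) in the standard basis. For each basis vector v_i, ℓ(v_i) = <v_i, a> is a linear equation in the a_j's. Collect the n equations into a matrix system V a = ℓ, where row i of V is v_i (expressed in the standard basis). Since V is invertible (lower-triangular with 1s on the diagonal, up to permutation), solve by back-substitution:
  V =
[[1, 1, 0],
 [1, 0, 0],
 [-1, 1, 1]]
  V a = (-4, -2, -3)
Solving gives a = (-2, -2, -3).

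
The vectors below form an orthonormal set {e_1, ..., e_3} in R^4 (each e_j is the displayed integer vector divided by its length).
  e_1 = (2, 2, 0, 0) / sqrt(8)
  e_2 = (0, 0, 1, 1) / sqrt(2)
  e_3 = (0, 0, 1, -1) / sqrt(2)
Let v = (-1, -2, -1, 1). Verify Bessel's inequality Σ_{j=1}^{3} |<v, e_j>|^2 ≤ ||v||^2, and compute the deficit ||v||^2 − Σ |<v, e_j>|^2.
Σ |<v, e_j>|^2 = 13/2; ||v||^2 = 7; deficit = 1/2

Write each e_j = u_j / sqrt(<u_j, u_j>) where u_j is the displayed integer vector. Then <v, e_j> = <v, u_j> / sqrt(<u_j, u_j>), so |<v, e_j>|^2 = <v, u_j>^2 / <u_j, u_j>.
Coefficients: <v, e_1> = -6/sqrt(8), <v, e_2> = 0/sqrt(2), <v, e_3> = -2/sqrt(2).
Square and sum: Σ |<v, e_j>|^2 = 13/2.
Compute ||v||^2 = v·v = 7.
Deficit = 7 − 13/2 = 1/2 ≥ 0, confirming Bessel's inequality. (The deficit equals ||v − Σ <v,e_j> e_j||^2, the squared distance from v to span{e_j}.)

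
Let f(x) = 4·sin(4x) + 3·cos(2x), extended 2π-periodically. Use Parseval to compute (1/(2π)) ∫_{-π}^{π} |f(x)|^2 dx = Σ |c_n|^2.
Σ |c_n|^2 = 25/2

Expand |f|^2 and use orthogonality of {sin(nx), cos(mx)} on [-π, π]:
  ∫_{-π}^{π} sin(nx)^2 dx = π, ∫ cos(mx)^2 dx = π, and cross terms integrate to 0.
So ∫_{-π}^{π} f(x)^2 dx = 4^2 · π + 3^2 · π = (16 + 9)π.
Divide by 2π: (16 + 9)/2 = 25/2.
By Parseval, this equals Σ |c_n|^2.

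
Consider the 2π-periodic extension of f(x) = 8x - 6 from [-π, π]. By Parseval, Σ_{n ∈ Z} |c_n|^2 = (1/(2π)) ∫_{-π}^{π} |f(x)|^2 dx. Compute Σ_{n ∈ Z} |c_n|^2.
Σ |c_n|^2 = 64π^2/3 + 36

Expand and integrate term by term over [-π, π]:
  ∫ (8x)^2 dx = 64·(2π^3/3); ∫ 2·8·(-6)·x dx = 0 (odd integrand); ∫ (-6)^2 dx = 36·2π.
So (1/(2π)) ∫_{-π}^{π} (8x - 6)^2 dx = 64π^2/3 + 36 = 64π^2/3 + 36.
Parseval ⇒ Σ |c_n|^2 = 64π^2/3 + 36.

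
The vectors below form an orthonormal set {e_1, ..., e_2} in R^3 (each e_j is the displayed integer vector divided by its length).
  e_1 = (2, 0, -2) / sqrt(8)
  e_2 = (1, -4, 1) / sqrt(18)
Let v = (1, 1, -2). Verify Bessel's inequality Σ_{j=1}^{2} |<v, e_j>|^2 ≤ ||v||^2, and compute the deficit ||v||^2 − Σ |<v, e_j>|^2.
Σ |<v, e_j>|^2 = 53/9; ||v||^2 = 6; deficit = 1/9

Write each e_j = u_j / sqrt(<u_j, u_j>) where u_j is the displayed integer vector. Then <v, e_j> = <v, u_j> / sqrt(<u_j, u_j>), so |<v, e_j>|^2 = <v, u_j>^2 / <u_j, u_j>.
Coefficients: <v, e_1> = 6/sqrt(8), <v, e_2> = -5/sqrt(18).
Square and sum: Σ |<v, e_j>|^2 = 53/9.
Compute ||v||^2 = v·v = 6.
Deficit = 6 − 53/9 = 1/9 ≥ 0, confirming Bessel's inequality. (The deficit equals ||v − Σ <v,e_j> e_j||^2, the squared distance from v to span{e_j}.)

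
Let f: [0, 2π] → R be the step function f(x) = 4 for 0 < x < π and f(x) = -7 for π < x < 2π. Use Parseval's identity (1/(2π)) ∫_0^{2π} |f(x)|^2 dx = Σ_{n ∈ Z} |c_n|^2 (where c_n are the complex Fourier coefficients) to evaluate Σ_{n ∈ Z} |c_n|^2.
Σ |c_n|^2 = 65/2

Parseval equates the L^2 energy of f (normalised by 1/(2π)) with the ℓ^2 sum of its Fourier coefficients: (1/(2π)) ∫_0^{2π} |f|^2 = Σ |c_n|^2.
Compute the left side: (1/(2π)) [∫_0^π 4^2 dx + ∫_π^{2π} (-7)^2 dx] = (1/(2π)) · (16π + 49π) = (16 + 49)/2 = 65/2.
So Σ_{n ∈ Z} |c_n|^2 = 65/2.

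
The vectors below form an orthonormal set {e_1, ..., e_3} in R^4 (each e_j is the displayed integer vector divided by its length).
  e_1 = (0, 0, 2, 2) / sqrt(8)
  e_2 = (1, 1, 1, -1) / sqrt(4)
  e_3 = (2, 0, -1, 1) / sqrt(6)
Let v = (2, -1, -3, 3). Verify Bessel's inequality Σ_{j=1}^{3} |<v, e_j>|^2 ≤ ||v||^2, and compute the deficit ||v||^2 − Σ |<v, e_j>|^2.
Σ |<v, e_j>|^2 = 275/12; ||v||^2 = 23; deficit = 1/12

Write each e_j = u_j / sqrt(<u_j, u_j>) where u_j is the displayed integer vector. Then <v, e_j> = <v, u_j> / sqrt(<u_j, u_j>), so |<v, e_j>|^2 = <v, u_j>^2 / <u_j, u_j>.
Coefficients: <v, e_1> = 0/sqrt(8), <v, e_2> = -5/sqrt(4), <v, e_3> = 10/sqrt(6).
Square and sum: Σ |<v, e_j>|^2 = 275/12.
Compute ||v||^2 = v·v = 23.
Deficit = 23 − 275/12 = 1/12 ≥ 0, confirming Bessel's inequality. (The deficit equals ||v − Σ <v,e_j> e_j||^2, the squared distance from v to span{e_j}.)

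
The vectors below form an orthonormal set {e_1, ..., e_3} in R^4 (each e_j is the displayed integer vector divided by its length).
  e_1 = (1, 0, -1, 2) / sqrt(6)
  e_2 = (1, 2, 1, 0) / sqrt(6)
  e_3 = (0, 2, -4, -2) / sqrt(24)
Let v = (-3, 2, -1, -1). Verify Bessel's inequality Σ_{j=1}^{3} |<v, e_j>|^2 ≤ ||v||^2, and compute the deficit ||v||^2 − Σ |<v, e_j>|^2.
Σ |<v, e_j>|^2 = 41/6; ||v||^2 = 15; deficit = 49/6

Write each e_j = u_j / sqrt(<u_j, u_j>) where u_j is the displayed integer vector. Then <v, e_j> = <v, u_j> / sqrt(<u_j, u_j>), so |<v, e_j>|^2 = <v, u_j>^2 / <u_j, u_j>.
Coefficients: <v, e_1> = -4/sqrt(6), <v, e_2> = 0/sqrt(6), <v, e_3> = 10/sqrt(24).
Square and sum: Σ |<v, e_j>|^2 = 41/6.
Compute ||v||^2 = v·v = 15.
Deficit = 15 − 41/6 = 49/6 ≥ 0, confirming Bessel's inequality. (The deficit equals ||v − Σ <v,e_j> e_j||^2, the squared distance from v to span{e_j}.)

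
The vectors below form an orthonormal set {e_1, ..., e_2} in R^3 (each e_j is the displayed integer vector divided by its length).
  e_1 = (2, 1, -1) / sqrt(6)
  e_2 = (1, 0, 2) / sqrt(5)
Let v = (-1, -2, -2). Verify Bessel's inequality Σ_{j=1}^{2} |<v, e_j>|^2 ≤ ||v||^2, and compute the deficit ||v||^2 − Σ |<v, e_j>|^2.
Σ |<v, e_j>|^2 = 17/3; ||v||^2 = 9; deficit = 10/3

Write each e_j = u_j / sqrt(<u_j, u_j>) where u_j is the displayed integer vector. Then <v, e_j> = <v, u_j> / sqrt(<u_j, u_j>), so |<v, e_j>|^2 = <v, u_j>^2 / <u_j, u_j>.
Coefficients: <v, e_1> = -2/sqrt(6), <v, e_2> = -5/sqrt(5).
Square and sum: Σ |<v, e_j>|^2 = 17/3.
Compute ||v||^2 = v·v = 9.
Deficit = 9 − 17/3 = 10/3 ≥ 0, confirming Bessel's inequality. (The deficit equals ||v − Σ <v,e_j> e_j||^2, the squared distance from v to span{e_j}.)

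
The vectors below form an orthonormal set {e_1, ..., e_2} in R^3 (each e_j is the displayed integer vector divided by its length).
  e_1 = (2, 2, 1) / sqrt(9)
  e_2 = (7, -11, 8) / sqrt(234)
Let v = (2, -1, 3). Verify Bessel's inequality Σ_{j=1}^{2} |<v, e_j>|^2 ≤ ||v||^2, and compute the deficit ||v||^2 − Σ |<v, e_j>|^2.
Σ |<v, e_j>|^2 = 339/26; ||v||^2 = 14; deficit = 25/26

Write each e_j = u_j / sqrt(<u_j, u_j>) where u_j is the displayed integer vector. Then <v, e_j> = <v, u_j> / sqrt(<u_j, u_j>), so |<v, e_j>|^2 = <v, u_j>^2 / <u_j, u_j>.
Coefficients: <v, e_1> = 5/sqrt(9), <v, e_2> = 49/sqrt(234).
Square and sum: Σ |<v, e_j>|^2 = 339/26.
Compute ||v||^2 = v·v = 14.
Deficit = 14 − 339/26 = 25/26 ≥ 0, confirming Bessel's inequality. (The deficit equals ||v − Σ <v,e_j> e_j||^2, the squared distance from v to span{e_j}.)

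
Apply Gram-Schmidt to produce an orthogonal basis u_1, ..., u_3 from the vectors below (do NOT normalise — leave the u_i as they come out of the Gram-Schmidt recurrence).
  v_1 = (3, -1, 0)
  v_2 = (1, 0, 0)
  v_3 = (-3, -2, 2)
Orthogonal basis:
  u_1 = (3, -1, 0)
  u_2 = (1/10, 3/10, 0)
  u_3 = (0, 0, 2)

Apply the Gram-Schmidt recurrence
  u_1 = v_1
  u_i = v_i − Σ_{j<i} ((v_i · u_j) / (u_j · u_j)) · u_j.

Step by step this gives:
  u_1 = (3, -1, 0)
  u_2 = (1/10, 3/10, 0)
  u_3 = (0, 0, 2)

Orthogonality check:
  u_2 · u_1 = 0 (should be 0)
  u_3 · u_1 = 0 (should be 0)
  u_3 · u_2 = 0 (should be 0)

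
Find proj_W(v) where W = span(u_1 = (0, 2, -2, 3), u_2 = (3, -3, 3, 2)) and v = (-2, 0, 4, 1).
proj_W(v) = (318/491, -532/491, 532/491, -109/491)

Set up U = [u_1 | ... | u_2] ∈ R^(4×2). The projector onto W = col(U) is P = U (U^T U)^(-1) U^T.
Compute U^T U =
  [17, -6]
  [-6, 31],
and U^T v = (-5, 8).
Solve U^T U · c = U^T v for the coefficients: c = (-107/491, 106/491). The projection is proj_W(v) = U c.
Check: (v - proj_W(v)) · u_1 = 0  (should be 0).
Check: (v - proj_W(v)) · u_2 = 0  (should be 0).
Result: proj_W(v) = (318/491, -532/491, 532/491, -109/491).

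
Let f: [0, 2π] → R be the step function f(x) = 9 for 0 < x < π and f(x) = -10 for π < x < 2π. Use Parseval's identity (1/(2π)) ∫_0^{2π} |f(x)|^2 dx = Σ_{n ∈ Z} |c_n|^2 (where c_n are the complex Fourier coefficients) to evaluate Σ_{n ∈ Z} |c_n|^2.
Σ |c_n|^2 = 181/2

Parseval equates the L^2 energy of f (normalised by 1/(2π)) with the ℓ^2 sum of its Fourier coefficients: (1/(2π)) ∫_0^{2π} |f|^2 = Σ |c_n|^2.
Compute the left side: (1/(2π)) [∫_0^π 9^2 dx + ∫_π^{2π} (-10)^2 dx] = (1/(2π)) · (81π + 100π) = (81 + 100)/2 = 181/2.
So Σ_{n ∈ Z} |c_n|^2 = 181/2.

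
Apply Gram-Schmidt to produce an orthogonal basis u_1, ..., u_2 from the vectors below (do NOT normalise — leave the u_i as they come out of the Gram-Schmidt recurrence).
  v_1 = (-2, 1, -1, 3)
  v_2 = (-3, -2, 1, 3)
Orthogonal basis:
  u_1 = (-2, 1, -1, 3)
  u_2 = (-7/5, -14/5, 9/5, 3/5)

Apply the Gram-Schmidt recurrence
  u_1 = v_1
  u_i = v_i − Σ_{j<i} ((v_i · u_j) / (u_j · u_j)) · u_j.

Step by step this gives:
  u_1 = (-2, 1, -1, 3)
  u_2 = (-7/5, -14/5, 9/5, 3/5)

Orthogonality check:
  u_2 · u_1 = 0 (should be 0)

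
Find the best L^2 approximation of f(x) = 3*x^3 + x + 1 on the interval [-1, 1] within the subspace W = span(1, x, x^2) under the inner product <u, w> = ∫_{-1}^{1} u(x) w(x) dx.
g(x) = 14*x/5 + 1

The best approximation g ∈ W is the orthogonal projection of f onto W. Writing g = a_0 + a_1 x + a_2 x^2, the coefficients solve the normal equations G · a = b where
  G_{ij} = <φ_i, φ_j> and b_i = <f, φ_i>, with φ_0 = 1, φ_1 = x, φ_2 = x^2.
G =
  [2, 0, 2/3]
  [0, 2/3, 0]
  [2/3, 0, 2/5],
b = (2, 28/15, 2/3).
Solving gives a_0 = 1, a_1 = 14/5, a_2 = 0, so
  g(x) = 14*x/5 + 1.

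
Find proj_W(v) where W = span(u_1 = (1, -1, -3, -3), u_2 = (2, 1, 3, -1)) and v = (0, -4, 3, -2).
proj_W(v) = (68/55, 19/55, 57/55, -59/55)

Set up U = [u_1 | ... | u_2] ∈ R^(4×2). The projector onto W = col(U) is P = U (U^T U)^(-1) U^T.
Compute U^T U =
  [20, -5]
  [-5, 15],
and U^T v = (1, 7).
Solve U^T U · c = U^T v for the coefficients: c = (2/11, 29/55). The projection is proj_W(v) = U c.
Check: (v - proj_W(v)) · u_1 = 0  (should be 0).
Check: (v - proj_W(v)) · u_2 = 0  (should be 0).
Result: proj_W(v) = (68/55, 19/55, 57/55, -59/55).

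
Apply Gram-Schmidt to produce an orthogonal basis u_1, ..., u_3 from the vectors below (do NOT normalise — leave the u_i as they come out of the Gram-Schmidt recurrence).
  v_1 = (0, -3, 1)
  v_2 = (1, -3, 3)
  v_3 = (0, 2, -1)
Orthogonal basis:
  u_1 = (0, -3, 1)
  u_2 = (1, 3/5, 9/5)
  u_3 = (3/23, -1/46, -3/46)

Apply the Gram-Schmidt recurrence
  u_1 = v_1
  u_i = v_i − Σ_{j<i} ((v_i · u_j) / (u_j · u_j)) · u_j.

Step by step this gives:
  u_1 = (0, -3, 1)
  u_2 = (1, 3/5, 9/5)
  u_3 = (3/23, -1/46, -3/46)

Orthogonality check:
  u_2 · u_1 = 0 (should be 0)
  u_3 · u_1 = 0 (should be 0)
  u_3 · u_2 = 0 (should be 0)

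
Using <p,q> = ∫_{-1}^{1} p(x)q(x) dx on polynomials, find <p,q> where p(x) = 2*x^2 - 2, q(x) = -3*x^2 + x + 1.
<p,q> = -16/15

Expand the product: p(x)·q(x) = -6*x^4 + 2*x^3 + 8*x^2 - 2*x - 2.
∫_{-1}^{1} of each monomial x^k gives [2/(k+1) if k even, 0 if k odd]. Integrating term-by-term (or equivalently evaluating the antiderivative F(x) = -6*x^5/5 + x^4/2 + 8*x^3/3 - x^2 - 2*x at the endpoints):
  F(1) − F(−1) = -31/30 − (1/30) = -16/15.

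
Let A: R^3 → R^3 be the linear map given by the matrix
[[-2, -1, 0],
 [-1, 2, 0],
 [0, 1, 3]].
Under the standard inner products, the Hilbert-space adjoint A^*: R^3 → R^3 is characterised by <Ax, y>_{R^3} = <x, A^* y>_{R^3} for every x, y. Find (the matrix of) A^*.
A^* = A^T =
[[-2, -1, 0],
 [-1, 2, 1],
 [0, 0, 3]]

For real matrices with standard dot products, the defining identity <Ax, y> = <x, A^* y> gives (Ax)^T y = x^T (A^*) y, i.e. x^T A^T y = x^T (A^*) y. Since this holds for all x, y, we must have A^* = A^T. Therefore
A^* =
[[-2, -1, 0],
 [-1, 2, 1],
 [0, 0, 3]].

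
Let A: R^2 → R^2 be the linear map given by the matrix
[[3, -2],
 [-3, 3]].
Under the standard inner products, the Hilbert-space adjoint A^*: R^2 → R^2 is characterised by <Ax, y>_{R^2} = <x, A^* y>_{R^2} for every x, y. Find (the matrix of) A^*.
A^* = A^T =
[[3, -3],
 [-2, 3]]

For real matrices with standard dot products, the defining identity <Ax, y> = <x, A^* y> gives (Ax)^T y = x^T (A^*) y, i.e. x^T A^T y = x^T (A^*) y. Since this holds for all x, y, we must have A^* = A^T. Therefore
A^* =
[[3, -3],
 [-2, 3]].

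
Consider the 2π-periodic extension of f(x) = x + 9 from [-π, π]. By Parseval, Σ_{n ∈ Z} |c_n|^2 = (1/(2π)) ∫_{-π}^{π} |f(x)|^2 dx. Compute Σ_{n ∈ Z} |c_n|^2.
Σ |c_n|^2 = π^2/3 + 81

Expand and integrate term by term over [-π, π]:
  ∫ (x)^2 dx = 1·(2π^3/3); ∫ 2·1·(9)·x dx = 0 (odd integrand); ∫ 9^2 dx = 81·2π.
So (1/(2π)) ∫_{-π}^{π} (x + 9)^2 dx = 1π^2/3 + 81 = π^2/3 + 81.
Parseval ⇒ Σ |c_n|^2 = π^2/3 + 81.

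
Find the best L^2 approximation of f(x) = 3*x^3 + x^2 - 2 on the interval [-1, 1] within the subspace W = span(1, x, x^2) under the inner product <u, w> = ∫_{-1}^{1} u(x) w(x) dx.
g(x) = x^2 + 9*x/5 - 2

The best approximation g ∈ W is the orthogonal projection of f onto W. Writing g = a_0 + a_1 x + a_2 x^2, the coefficients solve the normal equations G · a = b where
  G_{ij} = <φ_i, φ_j> and b_i = <f, φ_i>, with φ_0 = 1, φ_1 = x, φ_2 = x^2.
G =
  [2, 0, 2/3]
  [0, 2/3, 0]
  [2/3, 0, 2/5],
b = (-10/3, 6/5, -14/15).
Solving gives a_0 = -2, a_1 = 9/5, a_2 = 1, so
  g(x) = x^2 + 9*x/5 - 2.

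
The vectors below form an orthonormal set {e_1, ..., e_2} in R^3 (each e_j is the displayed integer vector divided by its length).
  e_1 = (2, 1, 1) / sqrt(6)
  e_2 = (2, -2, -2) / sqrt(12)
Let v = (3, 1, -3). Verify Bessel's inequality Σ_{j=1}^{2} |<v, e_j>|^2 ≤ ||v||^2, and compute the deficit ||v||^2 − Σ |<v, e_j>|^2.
Σ |<v, e_j>|^2 = 11; ||v||^2 = 19; deficit = 8

Write each e_j = u_j / sqrt(<u_j, u_j>) where u_j is the displayed integer vector. Then <v, e_j> = <v, u_j> / sqrt(<u_j, u_j>), so |<v, e_j>|^2 = <v, u_j>^2 / <u_j, u_j>.
Coefficients: <v, e_1> = 4/sqrt(6), <v, e_2> = 10/sqrt(12).
Square and sum: Σ |<v, e_j>|^2 = 11.
Compute ||v||^2 = v·v = 19.
Deficit = 19 − 11 = 8 ≥ 0, confirming Bessel's inequality. (The deficit equals ||v − Σ <v,e_j> e_j||^2, the squared distance from v to span{e_j}.)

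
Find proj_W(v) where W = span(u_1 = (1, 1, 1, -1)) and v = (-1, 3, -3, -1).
proj_W(v) = (0, 0, 0, 0)

Set up U = [u_1 | ... | u_1] ∈ R^(4×1). The projector onto W = col(U) is P = U (U^T U)^(-1) U^T.
Compute U^T U =
  [4],
and U^T v = (0).
Solve U^T U · c = U^T v for the coefficients: c = (0). The projection is proj_W(v) = U c.
Check: (v - proj_W(v)) · u_1 = 0  (should be 0).
Result: proj_W(v) = (0, 0, 0, 0).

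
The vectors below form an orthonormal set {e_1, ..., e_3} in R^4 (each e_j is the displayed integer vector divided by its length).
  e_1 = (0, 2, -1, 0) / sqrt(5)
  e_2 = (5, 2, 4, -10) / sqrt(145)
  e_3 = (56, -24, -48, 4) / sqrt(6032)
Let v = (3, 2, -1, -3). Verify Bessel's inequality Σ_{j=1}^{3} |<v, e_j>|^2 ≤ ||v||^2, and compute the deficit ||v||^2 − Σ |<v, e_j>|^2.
Σ |<v, e_j>|^2 = 23; ||v||^2 = 23; deficit = 0

Write each e_j = u_j / sqrt(<u_j, u_j>) where u_j is the displayed integer vector. Then <v, e_j> = <v, u_j> / sqrt(<u_j, u_j>), so |<v, e_j>|^2 = <v, u_j>^2 / <u_j, u_j>.
Coefficients: <v, e_1> = 5/sqrt(5), <v, e_2> = 45/sqrt(145), <v, e_3> = 156/sqrt(6032).
Square and sum: Σ |<v, e_j>|^2 = 23.
Compute ||v||^2 = v·v = 23.
Deficit = 23 − 23 = 0 ≥ 0, confirming Bessel's inequality. (The deficit equals ||v − Σ <v,e_j> e_j||^2, the squared distance from v to span{e_j}.)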